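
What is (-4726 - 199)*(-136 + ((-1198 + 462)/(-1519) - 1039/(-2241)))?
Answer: 2264156100475/3404079 ≈ 6.6513e+5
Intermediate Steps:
(-4726 - 199)*(-136 + ((-1198 + 462)/(-1519) - 1039/(-2241))) = -4925*(-136 + (-736*(-1/1519) - 1039*(-1/2241))) = -4925*(-136 + (736/1519 + 1039/2241)) = -4925*(-136 + 3227617/3404079) = -4925*(-459727127/3404079) = 2264156100475/3404079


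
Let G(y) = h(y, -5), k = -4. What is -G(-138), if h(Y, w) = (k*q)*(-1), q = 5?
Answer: -20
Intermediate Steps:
h(Y, w) = 20 (h(Y, w) = -4*5*(-1) = -20*(-1) = 20)
G(y) = 20
-G(-138) = -1*20 = -20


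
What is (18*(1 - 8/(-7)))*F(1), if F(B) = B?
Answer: 270/7 ≈ 38.571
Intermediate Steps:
(18*(1 - 8/(-7)))*F(1) = (18*(1 - 8/(-7)))*1 = (18*(1 - 8*(-1/7)))*1 = (18*(1 + 8/7))*1 = (18*(15/7))*1 = (270/7)*1 = 270/7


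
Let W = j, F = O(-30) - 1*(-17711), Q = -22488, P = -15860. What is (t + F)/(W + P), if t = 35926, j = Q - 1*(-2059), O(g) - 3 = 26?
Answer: -53666/36289 ≈ -1.4788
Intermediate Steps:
O(g) = 29 (O(g) = 3 + 26 = 29)
F = 17740 (F = 29 - 1*(-17711) = 29 + 17711 = 17740)
j = -20429 (j = -22488 - 1*(-2059) = -22488 + 2059 = -20429)
W = -20429
(t + F)/(W + P) = (35926 + 17740)/(-20429 - 15860) = 53666/(-36289) = 53666*(-1/36289) = -53666/36289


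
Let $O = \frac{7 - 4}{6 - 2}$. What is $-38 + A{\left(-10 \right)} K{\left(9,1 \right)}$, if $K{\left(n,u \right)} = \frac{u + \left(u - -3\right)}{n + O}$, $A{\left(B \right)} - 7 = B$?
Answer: $- \frac{514}{13} \approx -39.538$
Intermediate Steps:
$O = \frac{3}{4} \approx 0.75$
$A{\left(B \right)} = 7 + B$
$K{\left(n,u \right)} = \frac{3 + 2 u}{\frac{3}{4} + n}$ ($K{\left(n,u \right)} = \frac{u + \left(u - -3\right)}{n + \frac{3}{4}} = \frac{u + \left(u + 3\right)}{\frac{3}{4} + n} = \frac{u + \left(3 + u\right)}{\frac{3}{4} + n} = \frac{3 + 2 u}{\frac{3}{4} + n}$)
$-38 + A{\left(-10 \right)} K{\left(9,1 \right)} = -38 + \left(7 - 10\right) \frac{4 \left(3 + 2 \cdot 1\right)}{3 + 4 \cdot 9} = -38 - 3 \frac{4 \left(3 + 2\right)}{3 + 36} = -38 - 3 \cdot 4 \cdot \frac{1}{39} \cdot 5 = -38 - \frac{20}{13} = - \frac{514}{13}$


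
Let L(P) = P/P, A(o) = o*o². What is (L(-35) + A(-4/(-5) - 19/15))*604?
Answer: 1831328/3375 ≈ 542.62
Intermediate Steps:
A(o) = o³
L(P) = 1
(L(-35) + A(-4/(-5) - 19/15))*604 = (1 + (-4/(-5) - 19/15)³)*604 = (1 + (-4*(-⅕) - 19*1/15)³)*604 = (1 + (⅘ - 19/15)³)*604 = (1 + (-7/15)³)*604 = (1 - 343/3375)*604 = (3032/3375)*604 = 1831328/3375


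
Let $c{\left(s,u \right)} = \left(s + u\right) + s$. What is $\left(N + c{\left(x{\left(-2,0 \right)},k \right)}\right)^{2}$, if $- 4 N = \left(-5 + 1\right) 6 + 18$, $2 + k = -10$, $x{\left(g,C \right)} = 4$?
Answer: $\frac{25}{4} \approx 6.25$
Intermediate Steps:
$k = -12$ ($k = -2 - 10 = -12$)
$c{\left(s,u \right)} = u + 2 s$
$N = \frac{3}{2}$ ($N = - \frac{\left(-5 + 1\right) 6 + 18}{4} = - \frac{\left(-4\right) 6 + 18}{4} = - \frac{-24 + 18}{4} = \left(- \frac{1}{4}\right) \left(-6\right) = \frac{3}{2} \approx 1.5$)
$\left(N + c{\left(x{\left(-2,0 \right)},k \right)}\right)^{2} = \left(\frac{3}{2} + \left(-12 + 2 \cdot 4\right)\right)^{2} = \left(\frac{3}{2} + \left(-12 + 8\right)\right)^{2} = \left(\frac{3}{2} - 4\right)^{2} = \left(- \frac{5}{2}\right)^{2} = \frac{25}{4}$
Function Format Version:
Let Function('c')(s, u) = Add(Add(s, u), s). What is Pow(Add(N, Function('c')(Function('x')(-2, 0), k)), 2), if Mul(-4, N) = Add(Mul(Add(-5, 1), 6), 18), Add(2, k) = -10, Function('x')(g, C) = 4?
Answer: Rational(25, 4) ≈ 6.2500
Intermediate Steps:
k = -12 (k = Add(-2, -10) = -12)
Function('c')(s, u) = Add(u, Mul(2, s))
N = Rational(3, 2) (N = Mul(Rational(-1, 4), Add(Mul(Add(-5, 1), 6), 18)) = Mul(Rational(-1, 4), Add(Mul(-4, 6), 18)) = Mul(Rational(-1, 4), Add(-24, 18)) = Mul(Rational(-1, 4), -6) = Rational(3, 2) ≈ 1.5000)
Pow(Add(N, Function('c')(Function('x')(-2, 0), k)), 2) = Pow(Add(Rational(3, 2), Add(-12, Mul(2, 4))), 2) = Pow(Add(Rational(3, 2), Add(-12, 8)), 2) = Pow(Add(Rational(3, 2), -4), 2) = Pow(Rational(-5, 2), 2) = Rational(25, 4)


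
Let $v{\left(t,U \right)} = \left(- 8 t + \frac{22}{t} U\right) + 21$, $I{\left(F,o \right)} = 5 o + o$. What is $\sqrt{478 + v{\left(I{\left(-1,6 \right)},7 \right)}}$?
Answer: $\frac{5 \sqrt{310}}{6} \approx 14.672$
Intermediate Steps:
$I{\left(F,o \right)} = 6 o$
$v{\left(t,U \right)} = 21 - 8 t + \frac{22 U}{t}$ ($v{\left(t,U \right)} = \left(- 8 t + \frac{22 U}{t}\right) + 21 = 21 - 8 t + \frac{22 U}{t}$)
$\sqrt{478 + v{\left(I{\left(-1,6 \right)},7 \right)}} = \sqrt{478 + \left(21 - 8 \cdot 6 \cdot 6 + 22 \cdot 7 \frac{1}{6 \cdot 6}\right)} = \sqrt{478 + \left(21 - 288 + 22 \cdot 7 \cdot \frac{1}{36}\right)} = \sqrt{478 + \left(21 - 288 + \frac{77}{18}\right)} = \sqrt{478 - \frac{4729}{18}} = \sqrt{\frac{3875}{18}} = \frac{5 \sqrt{310}}{6}$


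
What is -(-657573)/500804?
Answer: 657573/500804 ≈ 1.3130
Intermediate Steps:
-(-657573)/500804 = -1*(-657573/500804) = 657573/500804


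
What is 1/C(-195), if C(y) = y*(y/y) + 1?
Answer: -1/194 ≈ -0.0051546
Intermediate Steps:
C(y) = 1 + y (C(y) = y*1 + 1 = y + 1 = 1 + y)
1/C(-195) = 1/(1 - 195) = 1/(-194) = -1/194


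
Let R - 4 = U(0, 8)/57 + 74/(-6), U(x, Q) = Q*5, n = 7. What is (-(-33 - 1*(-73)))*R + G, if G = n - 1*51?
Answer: 4964/19 ≈ 261.26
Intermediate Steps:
U(x, Q) = 5*Q
R = -145/19 (R = 4 + ((5*8)/57 + 74/(-6)) = 4 + (40*(1/57) + 74*(-⅙)) = 4 + (40/57 - 37/3) = 4 - 221/19 = -145/19 ≈ -7.6316)
G = -44 (G = 7 - 1*51 = 7 - 51 = -44)
(-(-33 - 1*(-73)))*R + G = -(-33 - 1*(-73))*(-145/19) - 44 = -(-33 + 73)*(-145/19) - 44 = -1*40*(-145/19) - 44 = -40*(-145/19) - 44 = 5800/19 - 44 = 4964/19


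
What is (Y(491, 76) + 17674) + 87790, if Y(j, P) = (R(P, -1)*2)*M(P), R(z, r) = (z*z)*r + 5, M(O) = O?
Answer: -771728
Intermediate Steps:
R(z, r) = 5 + r*z² (R(z, r) = z²*r + 5 = r*z² + 5 = 5 + r*z²)
Y(j, P) = P*(10 - 2*P²) (Y(j, P) = ((5 - P²)*2)*P = (10 - 2*P²)*P = P*(10 - 2*P²))
(Y(491, 76) + 17674) + 87790 = (2*76*(5 - 1*76²) + 17674) + 87790 = (2*76*(5 - 1*5776) + 17674) + 87790 = (2*76*(5 - 5776) + 17674) + 87790 = (2*76*(-5771) + 17674) + 87790 = (-877192 + 17674) + 87790 = -859518 + 87790 = -771728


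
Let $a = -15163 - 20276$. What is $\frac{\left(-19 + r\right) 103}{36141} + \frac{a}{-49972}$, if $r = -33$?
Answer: $\frac{1013150867}{1806038052} \approx 0.56098$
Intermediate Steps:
$a = -35439$ ($a = -15163 - 20276 = -35439$)
$\frac{\left(-19 + r\right) 103}{36141} + \frac{a}{-49972} = \frac{\left(-19 - 33\right) 103}{36141} - \frac{35439}{-49972} = \left(-52\right) 103 \cdot \frac{1}{36141} - - \frac{35439}{49972} = \left(-5356\right) \frac{1}{36141} + \frac{35439}{49972} = - \frac{5356}{36141} + \frac{35439}{49972} = \frac{1013150867}{1806038052}$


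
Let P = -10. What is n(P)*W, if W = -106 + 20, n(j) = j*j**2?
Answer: 86000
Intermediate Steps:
n(j) = j**3
W = -86
n(P)*W = (-10)**3*(-86) = -1000*(-86) = 86000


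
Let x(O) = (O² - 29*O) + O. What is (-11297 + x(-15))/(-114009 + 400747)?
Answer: -5326/143369 ≈ -0.037149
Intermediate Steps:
x(O) = O² - 28*O
(-11297 + x(-15))/(-114009 + 400747) = (-11297 - 15*(-28 - 15))/(-114009 + 400747) = (-11297 - 15*(-43))/286738 = (-11297 + 645)*(1/286738) = -10652*1/286738 = -5326/143369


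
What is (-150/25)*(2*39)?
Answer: -468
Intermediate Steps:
(-150/25)*(2*39) = ((1/25)*(-150))*78 = -6*78 = -468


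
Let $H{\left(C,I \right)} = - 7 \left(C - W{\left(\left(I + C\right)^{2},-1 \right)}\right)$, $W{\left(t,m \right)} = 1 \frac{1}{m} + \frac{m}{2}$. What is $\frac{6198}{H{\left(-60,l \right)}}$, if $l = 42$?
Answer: $\frac{4132}{273} \approx 15.136$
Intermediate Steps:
$W{\left(t,m \right)} = \frac{1}{m} + \frac{m}{2}$ ($W{\left(t,m \right)} = \frac{1}{m} + m \frac{1}{2} = \frac{1}{m} + \frac{m}{2}$)
$H{\left(C,I \right)} = - \frac{21}{2} - 7 C$ ($H{\left(C,I \right)} = - 7 \left(C - \left(\frac{1}{-1} + \frac{1}{2} \left(-1\right)\right)\right) = - 7 \left(C - \left(-1 - \frac{1}{2}\right)\right) = - 7 \left(C - - \frac{3}{2}\right) = - 7 \left(C + \frac{3}{2}\right) = - 7 \left(\frac{3}{2} + C\right) = - \frac{21}{2} - 7 C$)
$\frac{6198}{H{\left(-60,l \right)}} = \frac{6198}{- \frac{21}{2} - -420} = \frac{6198}{- \frac{21}{2} + 420} = \frac{6198}{\frac{819}{2}} = 6198 \cdot \frac{2}{819} = \frac{4132}{273}$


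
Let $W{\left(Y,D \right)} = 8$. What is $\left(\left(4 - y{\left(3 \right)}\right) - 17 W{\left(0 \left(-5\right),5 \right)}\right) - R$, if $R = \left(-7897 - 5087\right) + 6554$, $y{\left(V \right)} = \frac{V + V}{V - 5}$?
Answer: $6301$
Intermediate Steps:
$y{\left(V \right)} = \frac{2 V}{-5 + V}$
$R = -6430$ ($R = -12984 + 6554 = -6430$)
$\left(\left(4 - y{\left(3 \right)}\right) - 17 W{\left(0 \left(-5\right),5 \right)}\right) - R = \left(\left(4 - 2 \cdot 3 \frac{1}{-5 + 3}\right) - 136\right) - -6430 = \left(\left(4 - 2 \cdot 3 \frac{1}{-2}\right) - 136\right) + 6430 = \left(\left(4 - 2 \cdot 3 \left(- \frac{1}{2}\right)\right) - 136\right) + 6430 = \left(\left(4 - -3\right) - 136\right) + 6430 = \left(\left(4 + 3\right) - 136\right) + 6430 = \left(7 - 136\right) + 6430 = -129 + 6430 = 6301$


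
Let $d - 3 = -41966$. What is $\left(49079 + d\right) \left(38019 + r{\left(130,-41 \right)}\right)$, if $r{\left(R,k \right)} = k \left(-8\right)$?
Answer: $272877252$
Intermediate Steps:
$d = -41963$ ($d = 3 - 41966 = -41963$)
$r{\left(R,k \right)} = - 8 k$
$\left(49079 + d\right) \left(38019 + r{\left(130,-41 \right)}\right) = \left(49079 - 41963\right) \left(38019 - -328\right) = 7116 \left(38019 + 328\right) = 7116 \cdot 38347 = 272877252$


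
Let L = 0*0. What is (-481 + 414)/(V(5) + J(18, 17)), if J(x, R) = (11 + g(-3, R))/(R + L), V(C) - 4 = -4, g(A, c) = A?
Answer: -1139/8 ≈ -142.38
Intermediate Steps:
V(C) = 0 (V(C) = 4 - 4 = 0)
L = 0
J(x, R) = 8/R (J(x, R) = (11 - 3)/(R + 0) = 8/R)
(-481 + 414)/(V(5) + J(18, 17)) = (-481 + 414)/(0 + 8/17) = -67/(0 + 8*(1/17)) = -67/(0 + 8/17) = -67/8/17 = -67*17/8 = -1139/8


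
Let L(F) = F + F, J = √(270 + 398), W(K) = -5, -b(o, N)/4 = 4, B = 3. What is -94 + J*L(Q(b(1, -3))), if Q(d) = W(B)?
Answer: -94 - 20*√167 ≈ -352.46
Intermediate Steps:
b(o, N) = -16 (b(o, N) = -4*4 = -16)
Q(d) = -5
J = 2*√167 (J = √668 = 2*√167 ≈ 25.846)
L(F) = 2*F
-94 + J*L(Q(b(1, -3))) = -94 + (2*√167)*(2*(-5)) = -94 + (2*√167)*(-10) = -94 - 20*√167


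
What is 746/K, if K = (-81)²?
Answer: 746/6561 ≈ 0.11370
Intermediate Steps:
K = 6561
746/K = 746/6561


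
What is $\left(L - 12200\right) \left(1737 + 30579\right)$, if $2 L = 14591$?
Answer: $-158493822$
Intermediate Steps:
$L = \frac{14591}{2}$ ($L = \frac{1}{2} \cdot 14591 = \frac{14591}{2} \approx 7295.5$)
$\left(L - 12200\right) \left(1737 + 30579\right) = \left(\frac{14591}{2} - 12200\right) \left(1737 + 30579\right) = \left(- \frac{9809}{2}\right) 32316 = -158493822$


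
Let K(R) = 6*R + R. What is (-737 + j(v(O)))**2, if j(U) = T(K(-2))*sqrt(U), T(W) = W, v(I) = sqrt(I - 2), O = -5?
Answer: (737 + 14*(-7)**(1/4))**2 ≈ 5.669e+5 + 24253.0*I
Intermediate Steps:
v(I) = sqrt(-2 + I)
K(R) = 7*R
j(U) = -14*sqrt(U) (j(U) = (7*(-2))*sqrt(U) = -14*sqrt(U))
(-737 + j(v(O)))**2 = (-737 - 14*(-2 - 5)**(1/4))**2 = (-737 - 14*(-7)**(1/4))**2 = (-737 - 14*7**(1/4)*sqrt(I))**2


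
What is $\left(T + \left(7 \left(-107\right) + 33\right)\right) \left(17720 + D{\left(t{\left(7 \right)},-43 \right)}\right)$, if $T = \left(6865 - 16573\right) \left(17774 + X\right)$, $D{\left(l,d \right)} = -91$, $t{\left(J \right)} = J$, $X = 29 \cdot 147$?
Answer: $-3771476192648$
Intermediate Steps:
$X = 4263$
$T = -213935196$ ($T = \left(6865 - 16573\right) \left(17774 + 4263\right) = \left(-9708\right) 22037 = -213935196$)
$\left(T + \left(7 \left(-107\right) + 33\right)\right) \left(17720 + D{\left(t{\left(7 \right)},-43 \right)}\right) = \left(-213935196 + \left(7 \left(-107\right) + 33\right)\right) \left(17720 - 91\right) = \left(-213935196 + \left(-749 + 33\right)\right) 17629 = \left(-213935196 - 716\right) 17629 = \left(-213935912\right) 17629 = -3771476192648$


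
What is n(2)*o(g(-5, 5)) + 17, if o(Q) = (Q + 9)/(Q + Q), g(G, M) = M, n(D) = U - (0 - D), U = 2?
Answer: 113/5 ≈ 22.600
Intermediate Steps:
n(D) = 2 + D (n(D) = 2 - (0 - D) = 2 - (-1)*D = 2 + D)
o(Q) = (9 + Q)/(2*Q) (o(Q) = (9 + Q)/((2*Q)) = (9 + Q)*(1/(2*Q)) = (9 + Q)/(2*Q))
n(2)*o(g(-5, 5)) + 17 = (2 + 2)*((1/2)*(9 + 5)/5) + 17 = 4*((1/2)*(1/5)*14) + 17 = 4*(7/5) + 17 = 28/5 + 17 = 113/5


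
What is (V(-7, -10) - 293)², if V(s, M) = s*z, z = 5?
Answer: 107584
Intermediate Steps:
V(s, M) = 5*s (V(s, M) = s*5 = 5*s)
(V(-7, -10) - 293)² = (5*(-7) - 293)² = (-35 - 293)² = (-328)² = 107584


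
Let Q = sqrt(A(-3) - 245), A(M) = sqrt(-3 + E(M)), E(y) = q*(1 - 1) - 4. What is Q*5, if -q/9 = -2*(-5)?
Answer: 5*sqrt(-245 + I*sqrt(7)) ≈ 0.42257 + 78.264*I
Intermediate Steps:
q = -90 (q = -(-18)*(-5) = -9*10 = -90)
E(y) = -4 (E(y) = -90*(1 - 1) - 4 = -90*0 - 4 = 0 - 4 = -4)
A(M) = I*sqrt(7) (A(M) = sqrt(-3 - 4) = sqrt(-7) = I*sqrt(7))
Q = sqrt(-245 + I*sqrt(7)) (Q = sqrt(I*sqrt(7) - 245) = sqrt(-245 + I*sqrt(7)) ≈ 0.08451 + 15.653*I)
Q*5 = sqrt(-245 + I*sqrt(7))*5 = 5*sqrt(-245 + I*sqrt(7))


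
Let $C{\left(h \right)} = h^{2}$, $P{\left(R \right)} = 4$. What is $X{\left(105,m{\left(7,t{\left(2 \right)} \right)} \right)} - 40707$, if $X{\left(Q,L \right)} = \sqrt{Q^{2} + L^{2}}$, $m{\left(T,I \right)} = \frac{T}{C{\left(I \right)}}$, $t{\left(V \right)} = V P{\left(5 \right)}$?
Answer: $-40707 + \frac{7 \sqrt{921601}}{64} \approx -40602.0$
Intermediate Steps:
$t{\left(V \right)} = 4 V$ ($t{\left(V \right)} = V 4 = 4 V$)
$m{\left(T,I \right)} = \frac{T}{I^{2}}$
$X{\left(Q,L \right)} = \sqrt{L^{2} + Q^{2}}$
$X{\left(105,m{\left(7,t{\left(2 \right)} \right)} \right)} - 40707 = \sqrt{\left(\frac{7}{64}\right)^{2} + 105^{2}} - 40707 = \sqrt{\left(\frac{7}{64}\right)^{2} + 11025} - 40707 = \sqrt{\frac{49}{4096} + 11025} - 40707 = \sqrt{\frac{45158449}{4096}} - 40707 = \frac{7 \sqrt{921601}}{64} - 40707 = -40707 + \frac{7 \sqrt{921601}}{64}$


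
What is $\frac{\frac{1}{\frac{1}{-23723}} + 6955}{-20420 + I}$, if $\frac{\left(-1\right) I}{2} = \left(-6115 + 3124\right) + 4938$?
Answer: $\frac{8384}{12157} \approx 0.68964$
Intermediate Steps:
$I = -3894$ ($I = - 2 \left(\left(-6115 + 3124\right) + 4938\right) = - 2 \left(-2991 + 4938\right) = \left(-2\right) 1947 = -3894$)
$\frac{\frac{1}{\frac{1}{-23723}} + 6955}{-20420 + I} = \frac{\frac{1}{\frac{1}{-23723}} + 6955}{-20420 - 3894} = \frac{\frac{1}{- \frac{1}{23723}} + 6955}{-24314} = \left(-23723 + 6955\right) \left(- \frac{1}{24314}\right) = \left(-16768\right) \left(- \frac{1}{24314}\right) = \frac{8384}{12157}$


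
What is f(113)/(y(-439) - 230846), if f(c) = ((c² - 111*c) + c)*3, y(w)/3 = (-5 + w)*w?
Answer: 1017/353902 ≈ 0.0028737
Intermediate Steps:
y(w) = 3*w*(-5 + w) (y(w) = 3*((-5 + w)*w) = 3*(w*(-5 + w)) = 3*w*(-5 + w))
f(c) = -330*c + 3*c² (f(c) = (c² - 110*c)*3 = -330*c + 3*c²)
f(113)/(y(-439) - 230846) = (3*113*(-110 + 113))/(3*(-439)*(-5 - 439) - 230846) = (3*113*3)/(3*(-439)*(-444) - 230846) = 1017/(584748 - 230846) = 1017/353902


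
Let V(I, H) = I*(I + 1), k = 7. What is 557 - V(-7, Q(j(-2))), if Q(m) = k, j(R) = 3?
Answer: 515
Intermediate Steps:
Q(m) = 7
V(I, H) = I*(1 + I)
557 - V(-7, Q(j(-2))) = 557 - (-7)*(1 - 7) = 557 - (-7)*(-6) = 557 - 1*42 = 557 - 42 = 515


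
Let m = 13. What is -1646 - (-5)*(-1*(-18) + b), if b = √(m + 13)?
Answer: -1556 + 5*√26 ≈ -1530.5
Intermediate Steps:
b = √26 (b = √(13 + 13) = √26 ≈ 5.0990)
-1646 - (-5)*(-1*(-18) + b) = -1646 - (-5)*(-1*(-18) + √26) = -1646 - (-5)*(18 + √26) = -1646 - (-90 - 5*√26) = -1646 + (90 + 5*√26) = -1556 + 5*√26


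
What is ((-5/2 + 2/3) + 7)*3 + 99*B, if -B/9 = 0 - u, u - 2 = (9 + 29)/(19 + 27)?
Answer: 116543/46 ≈ 2533.5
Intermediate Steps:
u = 65/23 (u = 2 + (9 + 29)/(19 + 27) = 2 + 38/46 = 2 + 38*(1/46) = 2 + 19/23 = 65/23 ≈ 2.8261)
B = 585/23 (B = -9*(0 - 1*65/23) = -9*(0 - 65/23) = -9*(-65/23) = 585/23 ≈ 25.435)
((-5/2 + 2/3) + 7)*3 + 99*B = ((-5/2 + 2/3) + 7)*3 + 99*(585/23) = ((-5*½ + 2*(⅓)) + 7)*3 + 57915/23 = ((-5/2 + ⅔) + 7)*3 + 57915/23 = (-11/6 + 7)*3 + 57915/23 = (31/6)*3 + 57915/23 = 31/2 + 57915/23 = 116543/46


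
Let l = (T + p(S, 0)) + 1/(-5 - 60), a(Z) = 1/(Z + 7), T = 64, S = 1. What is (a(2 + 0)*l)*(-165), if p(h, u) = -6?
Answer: -41459/39 ≈ -1063.1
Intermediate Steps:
a(Z) = 1/(7 + Z)
l = 3769/65 (l = (64 - 6) + 1/(-5 - 60) = 58 + 1/(-65) = 58 - 1/65 = 3769/65 ≈ 57.985)
(a(2 + 0)*l)*(-165) = ((3769/65)/(7 + (2 + 0)))*(-165) = ((3769/65)/(7 + 2))*(-165) = ((3769/65)/9)*(-165) = ((⅑)*(3769/65))*(-165) = (3769/585)*(-165) = -41459/39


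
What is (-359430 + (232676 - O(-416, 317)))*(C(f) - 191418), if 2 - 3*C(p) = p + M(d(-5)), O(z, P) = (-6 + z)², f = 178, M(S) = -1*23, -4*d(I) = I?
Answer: 58367027022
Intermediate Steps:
d(I) = -I/4
M(S) = -23
C(p) = 25/3 - p/3 (C(p) = ⅔ - (p - 23)/3 = ⅔ - (-23 + p)/3 = ⅔ + (23/3 - p/3) = 25/3 - p/3)
(-359430 + (232676 - O(-416, 317)))*(C(f) - 191418) = (-359430 + (232676 - (-6 - 416)²))*((25/3 - ⅓*178) - 191418) = (-359430 + (232676 - 1*(-422)²))*((25/3 - 178/3) - 191418) = (-359430 + (232676 - 1*178084))*(-51 - 191418) = (-359430 + (232676 - 178084))*(-191469) = (-359430 + 54592)*(-191469) = -304838*(-191469) = 58367027022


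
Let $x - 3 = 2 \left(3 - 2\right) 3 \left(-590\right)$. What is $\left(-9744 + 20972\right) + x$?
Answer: $7691$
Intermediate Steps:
$x = -3537$ ($x = 3 + 2 \left(3 - 2\right) 3 \left(-590\right) = 3 + 2 \cdot 1 \cdot 3 \left(-590\right) = 3 + 2 \cdot 3 \left(-590\right) = 3 + 6 \left(-590\right) = 3 - 3540 = -3537$)
$\left(-9744 + 20972\right) + x = \left(-9744 + 20972\right) - 3537 = 11228 - 3537 = 7691$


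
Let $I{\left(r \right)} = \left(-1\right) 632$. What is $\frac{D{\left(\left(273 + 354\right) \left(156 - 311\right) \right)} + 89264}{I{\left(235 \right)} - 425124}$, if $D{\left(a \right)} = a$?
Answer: $\frac{7921}{425756} \approx 0.018605$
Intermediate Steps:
$I{\left(r \right)} = -632$
$\frac{D{\left(\left(273 + 354\right) \left(156 - 311\right) \right)} + 89264}{I{\left(235 \right)} - 425124} = \frac{\left(273 + 354\right) \left(156 - 311\right) + 89264}{-632 - 425124} = \frac{627 \left(-155\right) + 89264}{-632 - 425124} = \frac{-97185 + 89264}{-425756} = \left(-7921\right) \left(- \frac{1}{425756}\right) = \frac{7921}{425756}$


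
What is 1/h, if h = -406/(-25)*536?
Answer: 25/217616 ≈ 0.00011488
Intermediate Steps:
h = 217616/25 (h = -406*(-1/25)*536 = (406/25)*536 = 217616/25 ≈ 8704.6)
1/h = 1/(217616/25) = 25/217616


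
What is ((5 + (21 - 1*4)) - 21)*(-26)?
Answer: -26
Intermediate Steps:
((5 + (21 - 1*4)) - 21)*(-26) = ((5 + (21 - 4)) - 21)*(-26) = ((5 + 17) - 21)*(-26) = (22 - 21)*(-26) = 1*(-26) = -26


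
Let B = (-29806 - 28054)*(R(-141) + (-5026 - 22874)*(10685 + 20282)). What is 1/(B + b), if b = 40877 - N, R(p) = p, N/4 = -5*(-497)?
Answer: 1/49989850487197 ≈ 2.0004e-14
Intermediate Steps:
N = 9940 (N = 4*(-5*(-497)) = 4*2485 = 9940)
b = 30937 (b = 40877 - 1*9940 = 40877 - 9940 = 30937)
B = 49989850456260 (B = (-29806 - 28054)*(-141 + (-5026 - 22874)*(10685 + 20282)) = -57860*(-141 - 27900*30967) = -57860*(-141 - 863979300) = -57860*(-863979441) = 49989850456260)
1/(B + b) = 1/(49989850456260 + 30937) = 1/49989850487197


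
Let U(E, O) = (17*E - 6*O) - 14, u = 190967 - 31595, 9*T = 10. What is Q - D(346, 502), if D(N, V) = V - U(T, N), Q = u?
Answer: 1411190/9 ≈ 1.5680e+5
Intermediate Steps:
T = 10/9 (T = (⅑)*10 = 10/9 ≈ 1.1111)
u = 159372
U(E, O) = -14 - 6*O + 17*E (U(E, O) = (-6*O + 17*E) - 14 = -14 - 6*O + 17*E)
Q = 159372
D(N, V) = -44/9 + V + 6*N (D(N, V) = V - (-14 - 6*N + 17*(10/9)) = V - (-14 - 6*N + 170/9) = V - (44/9 - 6*N) = V + (-44/9 + 6*N) = -44/9 + V + 6*N)
Q - D(346, 502) = 159372 - (-44/9 + 502 + 6*346) = 159372 - (-44/9 + 502 + 2076) = 159372 - 1*23158/9 = 159372 - 23158/9 = 1411190/9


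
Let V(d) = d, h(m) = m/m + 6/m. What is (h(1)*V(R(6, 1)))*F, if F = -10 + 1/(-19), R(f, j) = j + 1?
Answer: -2674/19 ≈ -140.74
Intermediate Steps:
h(m) = 1 + 6/m
R(f, j) = 1 + j
F = -191/19 (F = -10 - 1/19 = -191/19 ≈ -10.053)
(h(1)*V(R(6, 1)))*F = (((6 + 1)/1)*(1 + 1))*(-191/19) = ((1*7)*2)*(-191/19) = (7*2)*(-191/19) = 14*(-191/19) = -2674/19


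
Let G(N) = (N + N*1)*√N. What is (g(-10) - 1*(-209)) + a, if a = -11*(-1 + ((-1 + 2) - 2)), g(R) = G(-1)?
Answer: 231 - 2*I ≈ 231.0 - 2.0*I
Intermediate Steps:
G(N) = 2*N^(3/2) (G(N) = (N + N)*√N = (2*N)*√N = 2*N^(3/2))
g(R) = -2*I (g(R) = 2*(-1)^(3/2) = 2*(-I) = -2*I)
a = 22 (a = -11*(-1 + (1 - 2)) = -11*(-1 - 1) = -11*(-2) = 22)
(g(-10) - 1*(-209)) + a = (-2*I - 1*(-209)) + 22 = (-2*I + 209) + 22 = (209 - 2*I) + 22 = 231 - 2*I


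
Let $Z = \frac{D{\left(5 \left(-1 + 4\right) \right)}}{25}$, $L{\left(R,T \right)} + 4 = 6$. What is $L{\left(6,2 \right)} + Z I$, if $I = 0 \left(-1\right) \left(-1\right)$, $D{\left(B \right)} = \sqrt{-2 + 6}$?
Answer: $2$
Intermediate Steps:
$L{\left(R,T \right)} = 2$ ($L{\left(R,T \right)} = -4 + 6 = 2$)
$D{\left(B \right)} = 2$ ($D{\left(B \right)} = \sqrt{4} = 2$)
$I = 0$ ($I = 0 \left(-1\right) = 0$)
$Z = \frac{2}{25} \approx 0.08$
$L{\left(6,2 \right)} + Z I = 2 + \frac{2}{25} \cdot 0 = 2 + 0 = 2$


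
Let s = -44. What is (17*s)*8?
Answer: -5984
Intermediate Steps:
(17*s)*8 = (17*(-44))*8 = -748*8 = -5984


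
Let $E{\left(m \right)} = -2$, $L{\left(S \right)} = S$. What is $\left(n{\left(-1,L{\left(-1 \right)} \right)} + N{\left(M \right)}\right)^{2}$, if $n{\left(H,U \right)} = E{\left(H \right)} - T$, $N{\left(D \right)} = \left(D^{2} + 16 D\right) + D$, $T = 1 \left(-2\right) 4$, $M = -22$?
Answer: $13456$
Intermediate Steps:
$T = -8$ ($T = \left(-2\right) 4 = -8$)
$N{\left(D \right)} = D^{2} + 17 D$
$n{\left(H,U \right)} = 6$ ($n{\left(H,U \right)} = -2 - -8 = -2 + 8 = 6$)
$\left(n{\left(-1,L{\left(-1 \right)} \right)} + N{\left(M \right)}\right)^{2} = \left(6 - 22 \left(17 - 22\right)\right)^{2} = \left(6 - -110\right)^{2} = \left(6 + 110\right)^{2} = 116^{2} = 13456$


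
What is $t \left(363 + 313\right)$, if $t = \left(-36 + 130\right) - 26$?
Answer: $45968$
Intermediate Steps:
$t = 68$ ($t = 94 - 26 = 68$)
$t \left(363 + 313\right) = 68 \left(363 + 313\right) = 68 \cdot 676 = 45968$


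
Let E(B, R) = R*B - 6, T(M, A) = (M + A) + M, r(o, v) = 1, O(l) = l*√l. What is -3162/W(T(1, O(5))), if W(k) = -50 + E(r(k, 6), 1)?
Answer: 3162/55 ≈ 57.491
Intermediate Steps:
O(l) = l^(3/2)
T(M, A) = A + 2*M (T(M, A) = (A + M) + M = A + 2*M)
E(B, R) = -6 + B*R (E(B, R) = B*R - 6 = -6 + B*R)
W(k) = -55 (W(k) = -50 + (-6 + 1*1) = -50 + (-6 + 1) = -50 - 5 = -55)
-3162/W(T(1, O(5))) = -3162/(-55) = -3162*(-1/55) = 3162/55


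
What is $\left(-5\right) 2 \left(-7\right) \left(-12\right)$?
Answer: $-840$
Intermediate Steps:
$\left(-5\right) 2 \left(-7\right) \left(-12\right) = \left(-10\right) \left(-7\right) \left(-12\right) = 70 \left(-12\right) = -840$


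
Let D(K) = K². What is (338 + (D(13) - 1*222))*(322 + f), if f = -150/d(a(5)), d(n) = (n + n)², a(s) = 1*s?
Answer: 182685/2 ≈ 91343.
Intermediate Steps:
a(s) = s
d(n) = 4*n² (d(n) = (2*n)² = 4*n²)
f = -3/2 (f = -150/(4*5²) = -150/(4*25) = -150/100 = -150*1/100 = -3/2 ≈ -1.5000)
(338 + (D(13) - 1*222))*(322 + f) = (338 + (13² - 1*222))*(322 - 3/2) = (338 + (169 - 222))*(641/2) = (338 - 53)*(641/2) = 285*(641/2) = 182685/2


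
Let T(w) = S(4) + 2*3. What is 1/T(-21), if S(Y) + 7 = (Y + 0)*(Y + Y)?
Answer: 1/31 ≈ 0.032258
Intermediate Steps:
S(Y) = -7 + 2*Y² (S(Y) = -7 + (Y + 0)*(Y + Y) = -7 + Y*(2*Y) = -7 + 2*Y²)
T(w) = 31 (T(w) = (-7 + 2*4²) + 2*3 = (-7 + 2*16) + 6 = (-7 + 32) + 6 = 25 + 6 = 31)
1/T(-21) = 1/31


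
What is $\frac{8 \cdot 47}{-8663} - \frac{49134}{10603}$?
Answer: $- \frac{429634570}{91853789} \approx -4.6774$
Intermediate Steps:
$\frac{8 \cdot 47}{-8663} - \frac{49134}{10603} = 376 \left(- \frac{1}{8663}\right) - \frac{49134}{10603} = - \frac{376}{8663} - \frac{49134}{10603} = - \frac{429634570}{91853789}$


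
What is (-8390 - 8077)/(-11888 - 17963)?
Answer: 16467/29851 ≈ 0.55164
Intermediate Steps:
(-8390 - 8077)/(-11888 - 17963) = -16467/(-29851) = -16467*(-1/29851) = 16467/29851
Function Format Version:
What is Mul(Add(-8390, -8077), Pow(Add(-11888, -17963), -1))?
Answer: Rational(16467, 29851) ≈ 0.55164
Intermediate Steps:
Mul(Add(-8390, -8077), Pow(Add(-11888, -17963), -1)) = Mul(-16467, Pow(-29851, -1)) = Mul(-16467, Rational(-1, 29851)) = Rational(16467, 29851)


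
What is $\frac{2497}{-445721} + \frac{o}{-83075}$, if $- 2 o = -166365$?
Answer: $- \frac{14913450143}{14811308830} \approx -1.0069$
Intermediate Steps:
$o = \frac{166365}{2}$ ($o = \left(- \frac{1}{2}\right) \left(-166365\right) = \frac{166365}{2} \approx 83183.0$)
$\frac{2497}{-445721} + \frac{o}{-83075} = \frac{2497}{-445721} + \frac{166365}{2 \left(-83075\right)} = 2497 \left(- \frac{1}{445721}\right) + \frac{166365}{2} \left(- \frac{1}{83075}\right) = - \frac{2497}{445721} - \frac{33273}{33230} = - \frac{14913450143}{14811308830}$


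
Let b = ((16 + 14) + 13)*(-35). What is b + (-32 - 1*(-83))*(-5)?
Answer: -1760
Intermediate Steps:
b = -1505 (b = (30 + 13)*(-35) = 43*(-35) = -1505)
b + (-32 - 1*(-83))*(-5) = -1505 + (-32 - 1*(-83))*(-5) = -1505 + (-32 + 83)*(-5) = -1505 + 51*(-5) = -1505 - 255 = -1760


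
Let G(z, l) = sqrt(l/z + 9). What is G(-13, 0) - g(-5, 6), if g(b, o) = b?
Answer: 8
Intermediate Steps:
G(z, l) = sqrt(9 + l/z)
G(-13, 0) - g(-5, 6) = sqrt(9 + 0/(-13)) - 1*(-5) = sqrt(9 + 0*(-1/13)) + 5 = sqrt(9 + 0) + 5 = sqrt(9) + 5 = 3 + 5 = 8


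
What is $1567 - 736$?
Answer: $831$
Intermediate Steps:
$1567 - 736 = 831$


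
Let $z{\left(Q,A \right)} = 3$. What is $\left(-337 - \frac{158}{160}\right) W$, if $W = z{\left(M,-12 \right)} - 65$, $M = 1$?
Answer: $\frac{838209}{40} \approx 20955.0$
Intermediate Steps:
$W = -62$ ($W = 3 - 65 = -62$)
$\left(-337 - \frac{158}{160}\right) W = \left(-337 - \frac{158}{160}\right) \left(-62\right) = \left(-337 - \frac{79}{80}\right) \left(-62\right) = \left(- \frac{27039}{80}\right) \left(-62\right) = \frac{838209}{40}$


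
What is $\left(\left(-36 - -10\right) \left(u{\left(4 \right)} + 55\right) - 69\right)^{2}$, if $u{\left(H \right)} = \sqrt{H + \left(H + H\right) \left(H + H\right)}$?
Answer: $2292969 + 155896 \sqrt{17} \approx 2.9357 \cdot 10^{6}$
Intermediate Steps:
$u{\left(H \right)} = \sqrt{H + 4 H^{2}}$ ($u{\left(H \right)} = \sqrt{H + 2 H 2 H} = \sqrt{H + 4 H^{2}}$)
$\left(\left(-36 - -10\right) \left(u{\left(4 \right)} + 55\right) - 69\right)^{2} = \left(\left(-36 - -10\right) \left(\sqrt{4 \left(1 + 4 \cdot 4\right)} + 55\right) - 69\right)^{2} = \left(\left(-36 + \left(-1 + 11\right)\right) \left(\sqrt{4 \left(1 + 16\right)} + 55\right) - 69\right)^{2} = \left(\left(-36 + 10\right) \left(\sqrt{4 \cdot 17} + 55\right) - 69\right)^{2} = \left(- 26 \left(\sqrt{68} + 55\right) - 69\right)^{2} = \left(- 26 \left(2 \sqrt{17} + 55\right) - 69\right)^{2} = \left(- 26 \left(55 + 2 \sqrt{17}\right) - 69\right)^{2} = \left(\left(-1430 - 52 \sqrt{17}\right) - 69\right)^{2} = \left(-1499 - 52 \sqrt{17}\right)^{2}$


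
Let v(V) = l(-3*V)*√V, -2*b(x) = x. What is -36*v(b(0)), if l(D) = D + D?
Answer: 0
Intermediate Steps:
l(D) = 2*D
b(x) = -x/2
v(V) = -6*V^(3/2) (v(V) = (2*(-3*V))*√V = (-6*V)*√V = -6*V^(3/2))
-36*v(b(0)) = -(-216)*(-½*0)^(3/2) = -(-216)*0^(3/2) = -(-216)*0 = -36*0 = 0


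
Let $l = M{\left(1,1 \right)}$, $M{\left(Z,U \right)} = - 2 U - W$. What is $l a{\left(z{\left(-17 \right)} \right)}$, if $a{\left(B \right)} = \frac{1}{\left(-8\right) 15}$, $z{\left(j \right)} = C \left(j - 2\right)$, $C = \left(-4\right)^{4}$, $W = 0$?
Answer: $\frac{1}{60} \approx 0.016667$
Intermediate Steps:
$M{\left(Z,U \right)} = - 2 U$ ($M{\left(Z,U \right)} = - 2 U - 0 = - 2 U + 0 = - 2 U$)
$l = -2$ ($l = \left(-2\right) 1 = -2$)
$C = 256$
$z{\left(j \right)} = -512 + 256 j$ ($z{\left(j \right)} = 256 \left(j - 2\right) = 256 \left(-2 + j\right) = -512 + 256 j$)
$a{\left(B \right)} = - \frac{1}{120}$ ($a{\left(B \right)} = \frac{1}{-120} = - \frac{1}{120}$)
$l a{\left(z{\left(-17 \right)} \right)} = \left(-2\right) \left(- \frac{1}{120}\right) = \frac{1}{60}$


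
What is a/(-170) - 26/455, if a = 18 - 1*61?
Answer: 233/1190 ≈ 0.19580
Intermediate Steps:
a = -43 (a = 18 - 61 = -43)
a/(-170) - 26/455 = -43/(-170) - 26/455 = -43*(-1/170) - 26*1/455 = 43/170 - 2/35 = 233/1190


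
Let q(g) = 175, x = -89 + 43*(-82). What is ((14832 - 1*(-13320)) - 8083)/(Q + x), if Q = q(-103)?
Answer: -20069/3440 ≈ -5.8340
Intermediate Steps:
x = -3615 (x = -89 - 3526 = -3615)
Q = 175
((14832 - 1*(-13320)) - 8083)/(Q + x) = ((14832 - 1*(-13320)) - 8083)/(175 - 3615) = ((14832 + 13320) - 8083)/(-3440) = (28152 - 8083)*(-1/3440) = 20069*(-1/3440) = -20069/3440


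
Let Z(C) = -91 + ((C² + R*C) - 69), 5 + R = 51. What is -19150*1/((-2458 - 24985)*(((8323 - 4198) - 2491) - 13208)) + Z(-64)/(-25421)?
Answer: -157785545947/4037176146861 ≈ -0.039083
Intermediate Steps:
R = 46 (R = -5 + 51 = 46)
Z(C) = -160 + C² + 46*C (Z(C) = -91 + ((C² + 46*C) - 69) = -91 + (-69 + C² + 46*C) = -160 + C² + 46*C)
-19150*1/((-2458 - 24985)*(((8323 - 4198) - 2491) - 13208)) + Z(-64)/(-25421) = -19150*1/((-2458 - 24985)*(((8323 - 4198) - 2491) - 13208)) + (-160 + (-64)² + 46*(-64))/(-25421) = -19150*(-1/(27443*((4125 - 2491) - 13208))) + (-160 + 4096 - 2944)*(-1/25421) = -19150*(-1/(27443*(1634 - 13208))) + 992*(-1/25421) = -19150/((-11574*(-27443))) - 992/25421 = -19150/317625282 - 992/25421 = -19150*1/317625282 - 992/25421 = -9575/158812641 - 992/25421 = -157785545947/4037176146861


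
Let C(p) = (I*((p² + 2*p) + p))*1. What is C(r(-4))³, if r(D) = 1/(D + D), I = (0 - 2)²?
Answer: -12167/4096 ≈ -2.9705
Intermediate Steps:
I = 4 (I = (-2)² = 4)
r(D) = 1/(2*D)
C(p) = 4*p² + 12*p (C(p) = (4*((p² + 2*p) + p))*1 = (4*(p² + 3*p))*1 = (4*p² + 12*p)*1 = 4*p² + 12*p)
C(r(-4))³ = (4*((½)/(-4))*(3 + (½)/(-4)))³ = (4*((½)*(-¼))*(3 + (½)*(-¼)))³ = (4*(-⅛)*(3 - ⅛))³ = (4*(-⅛)*(23/8))³ = (-23/16)³ = -12167/4096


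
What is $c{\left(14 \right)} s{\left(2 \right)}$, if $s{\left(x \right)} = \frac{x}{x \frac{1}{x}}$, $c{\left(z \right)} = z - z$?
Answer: $0$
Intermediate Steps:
$c{\left(z \right)} = 0$
$s{\left(x \right)} = x$ ($s{\left(x \right)} = \frac{x}{1} = x 1 = x$)
$c{\left(14 \right)} s{\left(2 \right)} = 0 \cdot 2 = 0$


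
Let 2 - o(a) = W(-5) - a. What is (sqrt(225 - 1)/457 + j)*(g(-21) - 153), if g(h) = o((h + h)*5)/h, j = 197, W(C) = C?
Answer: -84710/3 - 1720*sqrt(14)/1371 ≈ -28241.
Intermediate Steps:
o(a) = 7 + a (o(a) = 2 - (-5 - a) = 2 + (5 + a) = 7 + a)
g(h) = (7 + 10*h)/h (g(h) = (7 + (h + h)*5)/h = (7 + (2*h)*5)/h = (7 + 10*h)/h)
(sqrt(225 - 1)/457 + j)*(g(-21) - 153) = (sqrt(225 - 1)/457 + 197)*((10 + 7/(-21)) - 153) = (sqrt(224)*(1/457) + 197)*((10 + 7*(-1/21)) - 153) = ((4*sqrt(14))*(1/457) + 197)*((10 - 1/3) - 153) = (4*sqrt(14)/457 + 197)*(29/3 - 153) = (197 + 4*sqrt(14)/457)*(-430/3) = -84710/3 - 1720*sqrt(14)/1371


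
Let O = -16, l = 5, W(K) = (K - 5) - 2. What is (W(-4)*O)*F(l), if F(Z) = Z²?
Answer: 4400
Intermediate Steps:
W(K) = -7 + K (W(K) = (-5 + K) - 2 = -7 + K)
(W(-4)*O)*F(l) = ((-7 - 4)*(-16))*5² = -11*(-16)*25 = 176*25 = 4400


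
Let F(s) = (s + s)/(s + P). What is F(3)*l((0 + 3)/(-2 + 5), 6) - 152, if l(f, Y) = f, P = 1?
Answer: -301/2 ≈ -150.50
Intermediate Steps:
F(s) = 2*s/(1 + s) (F(s) = (s + s)/(s + 1) = (2*s)/(1 + s) = 2*s/(1 + s))
F(3)*l((0 + 3)/(-2 + 5), 6) - 152 = (2*3/(1 + 3))*((0 + 3)/(-2 + 5)) - 152 = (2*3/4)*(3/3) - 152 = (2*3*(¼))*(3*(⅓)) - 152 = (3/2)*1 - 152 = 3/2 - 152 = -301/2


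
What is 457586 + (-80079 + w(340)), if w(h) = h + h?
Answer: 378187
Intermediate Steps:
w(h) = 2*h
457586 + (-80079 + w(340)) = 457586 + (-80079 + 2*340) = 457586 + (-80079 + 680) = 457586 - 79399 = 378187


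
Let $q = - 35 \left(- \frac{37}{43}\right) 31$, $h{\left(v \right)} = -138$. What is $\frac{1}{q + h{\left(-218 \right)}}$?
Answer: $\frac{43}{34211} \approx 0.0012569$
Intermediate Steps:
$q = \frac{40145}{43}$ ($q = - 35 \left(\left(-37\right) \frac{1}{43}\right) 31 = \left(-35\right) \left(- \frac{37}{43}\right) 31 = \frac{1295}{43} \cdot 31 = \frac{40145}{43} \approx 933.6$)
$\frac{1}{q + h{\left(-218 \right)}} = \frac{1}{\frac{40145}{43} - 138} = \frac{1}{\frac{34211}{43}} = \frac{43}{34211}$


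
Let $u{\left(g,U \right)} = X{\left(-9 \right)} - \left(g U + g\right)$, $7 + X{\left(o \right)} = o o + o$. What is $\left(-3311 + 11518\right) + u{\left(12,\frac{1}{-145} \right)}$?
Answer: $\frac{1197712}{145} \approx 8260.1$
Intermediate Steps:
$X{\left(o \right)} = -7 + o + o^{2}$ ($X{\left(o \right)} = -7 + \left(o o + o\right) = -7 + \left(o^{2} + o\right) = -7 + \left(o + o^{2}\right) = -7 + o + o^{2}$)
$u{\left(g,U \right)} = 65 - g - U g$ ($u{\left(g,U \right)} = \left(-7 - 9 + \left(-9\right)^{2}\right) - \left(g U + g\right) = \left(-7 - 9 + 81\right) - \left(U g + g\right) = 65 - \left(g + U g\right) = 65 - g - U g$)
$\left(-3311 + 11518\right) + u{\left(12,\frac{1}{-145} \right)} = \left(-3311 + 11518\right) - \left(-53 + \frac{1}{-145} \cdot 12\right) = 8207 - \left(-53 - \frac{12}{145}\right) = 8207 + \left(65 - 12 + \frac{12}{145}\right) = 8207 + \frac{7697}{145} = \frac{1197712}{145}$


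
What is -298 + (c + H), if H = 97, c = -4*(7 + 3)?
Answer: -241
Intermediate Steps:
c = -40 (c = -4*10 = -40)
-298 + (c + H) = -298 + (-40 + 97) = -298 + 57 = -241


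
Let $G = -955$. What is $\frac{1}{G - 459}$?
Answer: $- \frac{1}{1414} \approx -0.00070721$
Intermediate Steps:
$\frac{1}{G - 459} = \frac{1}{-955 - 459} = \frac{1}{-1414} = - \frac{1}{1414}$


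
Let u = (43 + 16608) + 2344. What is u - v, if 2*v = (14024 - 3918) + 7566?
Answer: 10159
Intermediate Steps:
u = 18995 (u = 16651 + 2344 = 18995)
v = 8836 (v = ((14024 - 3918) + 7566)/2 = (10106 + 7566)/2 = (1/2)*17672 = 8836)
u - v = 18995 - 1*8836 = 18995 - 8836 = 10159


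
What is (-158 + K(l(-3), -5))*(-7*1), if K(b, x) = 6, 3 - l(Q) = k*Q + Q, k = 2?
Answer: 1064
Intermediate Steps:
l(Q) = 3 - 3*Q (l(Q) = 3 - (2*Q + Q) = 3 - 3*Q)
(-158 + K(l(-3), -5))*(-7*1) = (-158 + 6)*(-7*1) = -152*(-7) = 1064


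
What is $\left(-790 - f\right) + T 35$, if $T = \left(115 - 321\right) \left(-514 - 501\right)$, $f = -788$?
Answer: $7318148$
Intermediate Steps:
$T = 209090$ ($T = \left(-206\right) \left(-1015\right) = 209090$)
$\left(-790 - f\right) + T 35 = \left(-790 - -788\right) + 209090 \cdot 35 = \left(-790 + 788\right) + 7318150 = -2 + 7318150 = 7318148$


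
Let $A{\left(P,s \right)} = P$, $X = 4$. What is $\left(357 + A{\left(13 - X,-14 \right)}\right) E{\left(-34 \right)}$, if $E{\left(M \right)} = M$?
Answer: $-12444$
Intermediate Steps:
$\left(357 + A{\left(13 - X,-14 \right)}\right) E{\left(-34 \right)} = \left(357 + \left(13 - 4\right)\right) \left(-34\right) = \left(357 + 9\right) \left(-34\right) = 366 \left(-34\right) = -12444$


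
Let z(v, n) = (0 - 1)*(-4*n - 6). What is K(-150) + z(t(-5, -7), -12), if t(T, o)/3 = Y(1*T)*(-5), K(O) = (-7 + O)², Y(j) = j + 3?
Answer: 24607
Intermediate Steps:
Y(j) = 3 + j
t(T, o) = -45 - 15*T (t(T, o) = 3*((3 + 1*T)*(-5)) = 3*((3 + T)*(-5)) = 3*(-15 - 5*T) = -45 - 15*T)
z(v, n) = 6 + 4*n (z(v, n) = -(-6 - 4*n) = 6 + 4*n)
K(-150) + z(t(-5, -7), -12) = (-7 - 150)² + (6 + 4*(-12)) = (-157)² + (6 - 48) = 24649 - 42 = 24607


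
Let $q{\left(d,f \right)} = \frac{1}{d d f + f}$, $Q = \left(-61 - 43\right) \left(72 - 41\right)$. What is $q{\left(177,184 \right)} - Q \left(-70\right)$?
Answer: $- \frac{1300982009599}{5764720} \approx -2.2568 \cdot 10^{5}$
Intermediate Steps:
$Q = -3224$ ($Q = \left(-104\right) 31 = -3224$)
$q{\left(d,f \right)} = \frac{1}{f + f d^{2}}$ ($q{\left(d,f \right)} = \frac{1}{d^{2} f + f} = \frac{1}{f d^{2} + f} = \frac{1}{f + f d^{2}}$)
$q{\left(177,184 \right)} - Q \left(-70\right) = \frac{1}{184 \left(1 + 177^{2}\right)} - \left(-3224\right) \left(-70\right) = \frac{1}{184 \left(1 + 31329\right)} - 225680 = \frac{1}{184 \cdot 31330} - 225680 = \frac{1}{184} \cdot \frac{1}{31330} - 225680 = \frac{1}{5764720} - 225680 = - \frac{1300982009599}{5764720}$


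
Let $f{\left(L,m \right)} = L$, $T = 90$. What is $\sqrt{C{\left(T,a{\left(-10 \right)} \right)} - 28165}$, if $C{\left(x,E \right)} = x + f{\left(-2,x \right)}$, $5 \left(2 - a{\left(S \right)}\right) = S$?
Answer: $7 i \sqrt{573} \approx 167.56 i$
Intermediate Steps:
$a{\left(S \right)} = 2 - \frac{S}{5}$
$C{\left(x,E \right)} = -2 + x$ ($C{\left(x,E \right)} = x - 2 = -2 + x$)
$\sqrt{C{\left(T,a{\left(-10 \right)} \right)} - 28165} = \sqrt{\left(-2 + 90\right) - 28165} = \sqrt{88 - 28165} = \sqrt{-28077} = 7 i \sqrt{573}$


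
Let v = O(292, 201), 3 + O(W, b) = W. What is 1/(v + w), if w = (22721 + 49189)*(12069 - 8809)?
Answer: 1/234426889 ≈ 4.2657e-9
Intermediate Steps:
O(W, b) = -3 + W
v = 289 (v = -3 + 292 = 289)
w = 234426600 (w = 71910*3260 = 234426600)
1/(v + w) = 1/(289 + 234426600) = 1/234426889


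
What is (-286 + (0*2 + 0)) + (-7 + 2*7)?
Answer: -279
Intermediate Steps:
(-286 + (0*2 + 0)) + (-7 + 2*7) = (-286 + (0 + 0)) + (-7 + 14) = (-286 + 0) + 7 = -286 + 7 = -279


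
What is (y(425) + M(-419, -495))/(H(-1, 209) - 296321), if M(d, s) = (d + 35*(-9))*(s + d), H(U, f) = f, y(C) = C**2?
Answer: -851501/296112 ≈ -2.8756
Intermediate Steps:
M(d, s) = (-315 + d)*(d + s) (M(d, s) = (d - 315)*(d + s) = (-315 + d)*(d + s))
(y(425) + M(-419, -495))/(H(-1, 209) - 296321) = (425**2 + ((-419)**2 - 315*(-419) - 315*(-495) - 419*(-495)))/(209 - 296321) = (180625 + (175561 + 131985 + 155925 + 207405))/(-296112) = (180625 + 670876)*(-1/296112) = 851501*(-1/296112) = -851501/296112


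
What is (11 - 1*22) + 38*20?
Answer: 749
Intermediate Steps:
(11 - 1*22) + 38*20 = (11 - 22) + 760 = -11 + 760 = 749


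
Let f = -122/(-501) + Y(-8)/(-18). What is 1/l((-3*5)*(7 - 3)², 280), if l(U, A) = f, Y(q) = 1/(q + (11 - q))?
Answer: 33066/7885 ≈ 4.1935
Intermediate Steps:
Y(q) = 1/11
f = 7885/33066 (f = -122/(-501) + (1/11)/(-18) = -122*(-1/501) + (1/11)*(-1/18) = 122/501 - 1/198 = 7885/33066 ≈ 0.23846)
l(U, A) = 7885/33066
1/l((-3*5)*(7 - 3)², 280) = 1/(7885/33066) = 33066/7885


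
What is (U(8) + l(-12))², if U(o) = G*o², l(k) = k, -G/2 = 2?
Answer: 71824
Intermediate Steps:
G = -4 (G = -2*2 = -4)
U(o) = -4*o²
(U(8) + l(-12))² = (-4*8² - 12)² = (-4*64 - 12)² = (-256 - 12)² = (-268)² = 71824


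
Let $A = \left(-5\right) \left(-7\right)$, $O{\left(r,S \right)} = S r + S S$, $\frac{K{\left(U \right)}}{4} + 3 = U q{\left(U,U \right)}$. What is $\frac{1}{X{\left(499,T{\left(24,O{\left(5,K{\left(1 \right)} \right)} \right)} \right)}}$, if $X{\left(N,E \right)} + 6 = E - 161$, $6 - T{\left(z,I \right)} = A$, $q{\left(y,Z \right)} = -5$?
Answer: $- \frac{1}{196} \approx -0.005102$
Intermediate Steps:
$K{\left(U \right)} = -12 - 20 U$ ($K{\left(U \right)} = -12 + 4 U \left(-5\right) = -12 + 4 \left(- 5 U\right) = -12 - 20 U$)
$O{\left(r,S \right)} = S^{2} + S r$ ($O{\left(r,S \right)} = S r + S^{2} = S^{2} + S r$)
$A = 35$
$T{\left(z,I \right)} = -29$ ($T{\left(z,I \right)} = 6 - 35 = -29$)
$X{\left(N,E \right)} = -167 + E$ ($X{\left(N,E \right)} = -6 + \left(E - 161\right) = -6 + \left(-161 + E\right) = -167 + E$)
$\frac{1}{X{\left(499,T{\left(24,O{\left(5,K{\left(1 \right)} \right)} \right)} \right)}} = \frac{1}{-167 - 29} = \frac{1}{-196} = - \frac{1}{196}$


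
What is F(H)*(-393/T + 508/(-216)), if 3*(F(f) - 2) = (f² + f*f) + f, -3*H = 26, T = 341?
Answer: -42847256/248589 ≈ -172.36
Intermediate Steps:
H = -26/3 (H = -⅓*26 = -26/3 ≈ -8.6667)
F(f) = 2 + f/3 + 2*f²/3 (F(f) = 2 + ((f² + f*f) + f)/3 = 2 + ((f² + f²) + f)/3 = 2 + (2*f² + f)/3 = 2 + (f + 2*f²)/3 = 2 + (f/3 + 2*f²/3) = 2 + f/3 + 2*f²/3)
F(H)*(-393/T + 508/(-216)) = (2 + (⅓)*(-26/3) + 2*(-26/3)²/3)*(-393/341 + 508/(-216)) = (2 - 26/9 + (⅔)*(676/9))*(-393*1/341 + 508*(-1/216)) = (2 - 26/9 + 1352/27)*(-393/341 - 127/54) = (1328/27)*(-64529/18414) = -42847256/248589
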